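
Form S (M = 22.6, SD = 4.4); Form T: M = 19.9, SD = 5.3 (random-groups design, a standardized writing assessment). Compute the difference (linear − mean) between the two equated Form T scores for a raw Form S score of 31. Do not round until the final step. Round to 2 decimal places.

Mean-equated: 31 + (19.9 − 22.6) = 28.30
Linear-equated: (5.3/4.4)(31 − 22.6) + 19.9 = 30.018
Difference = 30.018 − 28.30 = 1.72

1.72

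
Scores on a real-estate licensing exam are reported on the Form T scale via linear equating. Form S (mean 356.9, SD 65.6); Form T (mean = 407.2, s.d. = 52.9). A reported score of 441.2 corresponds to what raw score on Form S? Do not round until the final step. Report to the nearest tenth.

399.1

Invert y = (SD_Y/SD_X)(x − M_X) + M_Y:
x = (SD_X/SD_Y)(y − M_Y) + M_X = (65.6/52.9)(441.2 − 407.2) + 356.9
x = 1.240076 × 34.000 + 356.9 = 399.1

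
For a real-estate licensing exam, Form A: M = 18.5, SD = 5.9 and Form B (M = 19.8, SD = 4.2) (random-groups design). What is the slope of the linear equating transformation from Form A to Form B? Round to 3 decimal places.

0.712

A = SD_Y / SD_X = 4.2 / 5.9 = 0.712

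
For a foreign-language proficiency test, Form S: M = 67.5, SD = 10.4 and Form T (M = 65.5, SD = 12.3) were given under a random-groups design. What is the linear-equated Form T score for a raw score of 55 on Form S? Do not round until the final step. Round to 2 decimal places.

Linear equating: y = (SD_Y/SD_X)(x − M_X) + M_Y
y = (12.3/10.4)(55 − 67.5) + 65.5
y = 1.182692 × -12.5 + 65.5 = -14.7837 + 65.5 = 50.72

50.72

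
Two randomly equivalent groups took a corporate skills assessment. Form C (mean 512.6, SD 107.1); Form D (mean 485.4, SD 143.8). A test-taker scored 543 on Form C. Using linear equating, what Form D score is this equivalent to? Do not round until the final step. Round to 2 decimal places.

526.22

Linear equating: y = (SD_Y/SD_X)(x − M_X) + M_Y
y = (143.8/107.1)(543 − 512.6) + 485.4
y = 1.342670 × 30.4 + 485.4 = 40.8172 + 485.4 = 526.22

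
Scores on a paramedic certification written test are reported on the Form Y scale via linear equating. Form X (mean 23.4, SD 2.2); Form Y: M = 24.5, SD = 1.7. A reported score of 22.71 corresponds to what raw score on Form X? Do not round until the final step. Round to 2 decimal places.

21.08

Invert y = (SD_Y/SD_X)(x − M_X) + M_Y:
x = (SD_X/SD_Y)(y − M_Y) + M_X = (2.2/1.7)(22.71 − 24.5) + 23.4
x = 1.294118 × -1.790 + 23.4 = 21.08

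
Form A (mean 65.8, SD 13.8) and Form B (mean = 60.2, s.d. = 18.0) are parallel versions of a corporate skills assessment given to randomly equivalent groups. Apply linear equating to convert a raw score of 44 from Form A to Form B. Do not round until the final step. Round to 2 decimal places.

Linear equating: y = (SD_Y/SD_X)(x − M_X) + M_Y
y = (18.0/13.8)(44 − 65.8) + 60.2
y = 1.304348 × -21.8 + 60.2 = -28.4348 + 60.2 = 31.77

31.77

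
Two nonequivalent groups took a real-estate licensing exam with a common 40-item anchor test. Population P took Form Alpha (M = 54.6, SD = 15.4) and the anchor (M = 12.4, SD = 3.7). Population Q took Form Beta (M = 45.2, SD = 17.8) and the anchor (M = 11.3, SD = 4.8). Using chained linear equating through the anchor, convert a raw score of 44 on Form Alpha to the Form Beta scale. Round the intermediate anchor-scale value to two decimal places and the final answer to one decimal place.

39.8

Form Alpha → anchor (Population P): v = (3.7/15.4)(44 − 54.6) + 12.4 = 9.85
anchor → Form Beta (Population Q): y = (17.8/4.8)(9.85 − 11.3) + 45.2 = 39.8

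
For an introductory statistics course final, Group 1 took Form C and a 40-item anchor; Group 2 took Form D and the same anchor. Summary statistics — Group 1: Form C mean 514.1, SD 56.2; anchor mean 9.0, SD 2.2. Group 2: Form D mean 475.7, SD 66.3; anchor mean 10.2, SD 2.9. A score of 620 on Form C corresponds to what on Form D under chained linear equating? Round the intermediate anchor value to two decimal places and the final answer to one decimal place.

Form C → anchor (Group 1): v = (2.2/56.2)(620 − 514.1) + 9.0 = 13.15
anchor → Form D (Group 2): y = (66.3/2.9)(13.15 − 10.2) + 475.7 = 543.1

543.1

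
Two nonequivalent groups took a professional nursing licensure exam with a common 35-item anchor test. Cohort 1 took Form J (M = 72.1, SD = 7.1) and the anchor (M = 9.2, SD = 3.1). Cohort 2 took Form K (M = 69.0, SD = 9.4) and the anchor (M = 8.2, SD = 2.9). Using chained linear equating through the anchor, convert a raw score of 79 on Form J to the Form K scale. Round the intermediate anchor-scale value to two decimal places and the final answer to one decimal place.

Form J → anchor (Cohort 1): v = (3.1/7.1)(79 − 72.1) + 9.2 = 12.21
anchor → Form K (Cohort 2): y = (9.4/2.9)(12.21 − 8.2) + 69.0 = 82.0

82.0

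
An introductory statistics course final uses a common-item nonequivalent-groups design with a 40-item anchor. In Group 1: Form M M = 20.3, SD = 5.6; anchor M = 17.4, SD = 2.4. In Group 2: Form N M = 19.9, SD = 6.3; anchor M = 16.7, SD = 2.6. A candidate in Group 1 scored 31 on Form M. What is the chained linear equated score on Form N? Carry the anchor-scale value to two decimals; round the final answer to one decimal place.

32.7

Form M → anchor (Group 1): v = (2.4/5.6)(31 − 20.3) + 17.4 = 21.99
anchor → Form N (Group 2): y = (6.3/2.6)(21.99 − 16.7) + 19.9 = 32.7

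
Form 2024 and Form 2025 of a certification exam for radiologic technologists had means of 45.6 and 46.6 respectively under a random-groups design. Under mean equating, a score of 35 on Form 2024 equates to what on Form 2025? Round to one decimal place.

36.0

Mean equating: y = x + (M_Y − M_X) = 35 + (46.6 − 45.6) = 36.0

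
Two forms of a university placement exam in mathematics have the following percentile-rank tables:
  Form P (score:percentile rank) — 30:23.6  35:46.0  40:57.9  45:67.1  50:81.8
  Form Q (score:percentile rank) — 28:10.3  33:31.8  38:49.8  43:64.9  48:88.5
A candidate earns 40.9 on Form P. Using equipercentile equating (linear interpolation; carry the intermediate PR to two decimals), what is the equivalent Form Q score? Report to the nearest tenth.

PR of 40.9 on Form P: 57.9 + (40.9 − 40)/(45 − 40) × (67.1 − 57.9) = 59.56
On Form Q, PR 59.56 falls between score 38 (PR 49.8) and 43 (PR 64.9).
Interpolate: 38 + (59.56 − 49.8)/(64.9 − 49.8) × (43 − 38) = 41.2

41.2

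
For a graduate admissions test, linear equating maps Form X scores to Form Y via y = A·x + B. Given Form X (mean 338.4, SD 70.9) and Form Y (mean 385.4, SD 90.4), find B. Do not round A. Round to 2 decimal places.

-46.07

A = SD_Y / SD_X = 90.4 / 70.9 = 1.275035
B = M_Y − A·M_X = 385.4 − 1.275035 × 338.4 = -46.07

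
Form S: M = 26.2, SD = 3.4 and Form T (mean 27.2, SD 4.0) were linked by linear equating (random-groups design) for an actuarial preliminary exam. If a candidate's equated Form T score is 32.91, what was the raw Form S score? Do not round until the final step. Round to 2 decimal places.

31.05

Invert y = (SD_Y/SD_X)(x − M_X) + M_Y:
x = (SD_X/SD_Y)(y − M_Y) + M_X = (3.4/4.0)(32.91 − 27.2) + 26.2
x = 0.850000 × 5.710 + 26.2 = 31.05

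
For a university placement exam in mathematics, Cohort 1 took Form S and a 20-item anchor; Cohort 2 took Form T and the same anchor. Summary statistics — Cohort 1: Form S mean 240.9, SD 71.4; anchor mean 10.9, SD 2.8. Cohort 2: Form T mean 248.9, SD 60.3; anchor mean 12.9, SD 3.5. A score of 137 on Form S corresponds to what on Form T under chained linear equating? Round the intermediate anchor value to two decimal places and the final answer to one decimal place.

144.3

Form S → anchor (Cohort 1): v = (2.8/71.4)(137 − 240.9) + 10.9 = 6.83
anchor → Form T (Cohort 2): y = (60.3/3.5)(6.83 − 12.9) + 248.9 = 144.3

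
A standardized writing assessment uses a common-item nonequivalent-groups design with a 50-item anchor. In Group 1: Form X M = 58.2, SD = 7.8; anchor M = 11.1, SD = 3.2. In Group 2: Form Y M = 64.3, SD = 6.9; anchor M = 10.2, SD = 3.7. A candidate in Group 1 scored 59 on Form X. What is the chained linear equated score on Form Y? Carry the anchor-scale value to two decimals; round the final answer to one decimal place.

66.6

Form X → anchor (Group 1): v = (3.2/7.8)(59 − 58.2) + 11.1 = 11.43
anchor → Form Y (Group 2): y = (6.9/3.7)(11.43 − 10.2) + 64.3 = 66.6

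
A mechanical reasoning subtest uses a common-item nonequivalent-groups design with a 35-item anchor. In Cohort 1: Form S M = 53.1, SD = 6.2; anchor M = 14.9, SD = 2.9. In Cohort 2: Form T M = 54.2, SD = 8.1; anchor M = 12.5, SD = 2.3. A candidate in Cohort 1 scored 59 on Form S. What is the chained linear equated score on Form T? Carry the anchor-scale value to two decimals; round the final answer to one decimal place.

Form S → anchor (Cohort 1): v = (2.9/6.2)(59 − 53.1) + 14.9 = 17.66
anchor → Form T (Cohort 2): y = (8.1/2.3)(17.66 − 12.5) + 54.2 = 72.4

72.4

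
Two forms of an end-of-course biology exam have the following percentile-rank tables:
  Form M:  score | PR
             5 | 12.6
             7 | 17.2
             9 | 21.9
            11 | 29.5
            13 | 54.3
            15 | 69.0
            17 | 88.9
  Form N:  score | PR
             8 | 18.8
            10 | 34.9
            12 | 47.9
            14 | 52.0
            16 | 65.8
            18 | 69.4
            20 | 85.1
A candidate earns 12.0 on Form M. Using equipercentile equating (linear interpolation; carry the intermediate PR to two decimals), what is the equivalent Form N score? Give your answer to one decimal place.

11.1

PR of 12.0 on Form M: 29.5 + (12.0 − 11)/(13 − 11) × (54.3 − 29.5) = 41.90
On Form N, PR 41.90 falls between score 10 (PR 34.9) and 12 (PR 47.9).
Interpolate: 10 + (41.90 − 34.9)/(47.9 − 34.9) × (12 − 10) = 11.1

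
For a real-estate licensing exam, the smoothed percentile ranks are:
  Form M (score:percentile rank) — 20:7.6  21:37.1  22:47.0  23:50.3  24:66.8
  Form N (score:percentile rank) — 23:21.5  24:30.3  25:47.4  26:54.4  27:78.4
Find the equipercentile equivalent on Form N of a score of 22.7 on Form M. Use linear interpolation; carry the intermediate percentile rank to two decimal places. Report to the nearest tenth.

PR of 22.7 on Form M: 47.0 + (22.7 − 22)/(23 − 22) × (50.3 − 47.0) = 49.31
On Form N, PR 49.31 falls between score 25 (PR 47.4) and 26 (PR 54.4).
Interpolate: 25 + (49.31 − 47.4)/(54.4 − 47.4) × (26 − 25) = 25.3

25.3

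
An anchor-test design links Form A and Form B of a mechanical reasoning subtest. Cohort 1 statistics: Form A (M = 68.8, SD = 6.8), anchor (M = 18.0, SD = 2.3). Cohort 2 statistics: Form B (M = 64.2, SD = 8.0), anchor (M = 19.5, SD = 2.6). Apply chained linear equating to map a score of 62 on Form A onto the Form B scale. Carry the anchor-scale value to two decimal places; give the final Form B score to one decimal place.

Form A → anchor (Cohort 1): v = (2.3/6.8)(62 − 68.8) + 18.0 = 15.70
anchor → Form B (Cohort 2): y = (8.0/2.6)(15.70 − 19.5) + 64.2 = 52.5

52.5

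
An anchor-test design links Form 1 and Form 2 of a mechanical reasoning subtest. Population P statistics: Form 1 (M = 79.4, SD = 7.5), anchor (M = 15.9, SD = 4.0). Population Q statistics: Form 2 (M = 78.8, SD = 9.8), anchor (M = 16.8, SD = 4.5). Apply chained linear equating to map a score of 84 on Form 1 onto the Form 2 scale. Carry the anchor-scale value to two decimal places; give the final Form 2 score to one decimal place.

Form 1 → anchor (Population P): v = (4.0/7.5)(84 − 79.4) + 15.9 = 18.35
anchor → Form 2 (Population Q): y = (9.8/4.5)(18.35 − 16.8) + 78.8 = 82.2

82.2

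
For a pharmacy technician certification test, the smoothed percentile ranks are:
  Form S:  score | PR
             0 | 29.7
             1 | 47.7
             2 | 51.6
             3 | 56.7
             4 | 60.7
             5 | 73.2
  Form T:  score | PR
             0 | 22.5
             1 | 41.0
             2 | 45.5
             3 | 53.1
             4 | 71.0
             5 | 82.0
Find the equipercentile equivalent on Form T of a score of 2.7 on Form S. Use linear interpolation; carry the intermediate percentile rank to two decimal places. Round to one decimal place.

PR of 2.7 on Form S: 51.6 + (2.7 − 2)/(3 − 2) × (56.7 − 51.6) = 55.17
On Form T, PR 55.17 falls between score 3 (PR 53.1) and 4 (PR 71.0).
Interpolate: 3 + (55.17 − 53.1)/(71.0 − 53.1) × (4 − 3) = 3.1

3.1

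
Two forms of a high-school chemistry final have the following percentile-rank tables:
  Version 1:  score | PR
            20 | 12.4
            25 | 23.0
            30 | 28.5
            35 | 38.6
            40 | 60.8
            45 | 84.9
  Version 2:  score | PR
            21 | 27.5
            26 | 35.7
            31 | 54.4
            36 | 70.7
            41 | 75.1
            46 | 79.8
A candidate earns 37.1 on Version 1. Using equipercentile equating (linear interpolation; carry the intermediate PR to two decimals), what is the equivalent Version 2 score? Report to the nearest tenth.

29.3

PR of 37.1 on Version 1: 38.6 + (37.1 − 35)/(40 − 35) × (60.8 − 38.6) = 47.92
On Version 2, PR 47.92 falls between score 26 (PR 35.7) and 31 (PR 54.4).
Interpolate: 26 + (47.92 − 35.7)/(54.4 − 35.7) × (31 − 26) = 29.3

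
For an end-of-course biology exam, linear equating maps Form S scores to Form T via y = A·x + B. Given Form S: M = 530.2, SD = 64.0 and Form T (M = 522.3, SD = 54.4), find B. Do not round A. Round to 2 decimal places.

A = SD_Y / SD_X = 54.4 / 64.0 = 0.850000
B = M_Y − A·M_X = 522.3 − 0.850000 × 530.2 = 71.63

71.63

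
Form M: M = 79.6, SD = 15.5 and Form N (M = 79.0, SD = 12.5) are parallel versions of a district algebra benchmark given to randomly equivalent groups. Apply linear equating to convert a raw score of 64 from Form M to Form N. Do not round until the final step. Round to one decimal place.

Linear equating: y = (SD_Y/SD_X)(x − M_X) + M_Y
y = (12.5/15.5)(64 − 79.6) + 79.0
y = 0.806452 × -15.6 + 79.0 = -12.5806 + 79.0 = 66.4

66.4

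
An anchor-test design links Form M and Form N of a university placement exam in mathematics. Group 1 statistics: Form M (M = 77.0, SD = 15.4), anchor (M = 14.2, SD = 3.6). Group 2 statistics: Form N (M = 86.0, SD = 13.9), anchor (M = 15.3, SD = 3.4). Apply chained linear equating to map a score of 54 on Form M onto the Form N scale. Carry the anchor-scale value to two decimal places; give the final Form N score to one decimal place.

59.5

Form M → anchor (Group 1): v = (3.6/15.4)(54 − 77.0) + 14.2 = 8.82
anchor → Form N (Group 2): y = (13.9/3.4)(8.82 − 15.3) + 86.0 = 59.5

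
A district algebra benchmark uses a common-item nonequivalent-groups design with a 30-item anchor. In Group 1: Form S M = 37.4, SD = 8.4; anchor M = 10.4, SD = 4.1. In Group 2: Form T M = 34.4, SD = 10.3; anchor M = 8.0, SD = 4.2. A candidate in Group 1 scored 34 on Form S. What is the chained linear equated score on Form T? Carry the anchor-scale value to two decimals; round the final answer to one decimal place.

36.2

Form S → anchor (Group 1): v = (4.1/8.4)(34 − 37.4) + 10.4 = 8.74
anchor → Form T (Group 2): y = (10.3/4.2)(8.74 − 8.0) + 34.4 = 36.2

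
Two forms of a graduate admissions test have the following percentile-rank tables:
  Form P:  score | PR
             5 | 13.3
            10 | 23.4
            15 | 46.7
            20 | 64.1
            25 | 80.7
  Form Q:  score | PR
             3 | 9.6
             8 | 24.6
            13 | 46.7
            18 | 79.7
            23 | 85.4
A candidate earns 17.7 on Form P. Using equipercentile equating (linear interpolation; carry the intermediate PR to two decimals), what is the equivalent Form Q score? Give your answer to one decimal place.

14.4

PR of 17.7 on Form P: 46.7 + (17.7 − 15)/(20 − 15) × (64.1 − 46.7) = 56.10
On Form Q, PR 56.10 falls between score 13 (PR 46.7) and 18 (PR 79.7).
Interpolate: 13 + (56.10 − 46.7)/(79.7 − 46.7) × (18 − 13) = 14.4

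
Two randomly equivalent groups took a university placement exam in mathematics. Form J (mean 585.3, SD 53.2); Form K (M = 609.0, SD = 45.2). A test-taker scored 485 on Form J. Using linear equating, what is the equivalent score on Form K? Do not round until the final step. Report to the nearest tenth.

523.8

Linear equating: y = (SD_Y/SD_X)(x − M_X) + M_Y
y = (45.2/53.2)(485 − 585.3) + 609.0
y = 0.849624 × -100.3 + 609.0 = -85.2173 + 609.0 = 523.8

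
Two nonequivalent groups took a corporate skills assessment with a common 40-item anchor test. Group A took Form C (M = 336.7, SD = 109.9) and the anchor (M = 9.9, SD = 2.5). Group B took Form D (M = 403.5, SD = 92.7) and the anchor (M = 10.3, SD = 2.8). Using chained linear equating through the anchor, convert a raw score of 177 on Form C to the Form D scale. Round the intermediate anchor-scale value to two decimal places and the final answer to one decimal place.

270.1

Form C → anchor (Group A): v = (2.5/109.9)(177 − 336.7) + 9.9 = 6.27
anchor → Form D (Group B): y = (92.7/2.8)(6.27 − 10.3) + 403.5 = 270.1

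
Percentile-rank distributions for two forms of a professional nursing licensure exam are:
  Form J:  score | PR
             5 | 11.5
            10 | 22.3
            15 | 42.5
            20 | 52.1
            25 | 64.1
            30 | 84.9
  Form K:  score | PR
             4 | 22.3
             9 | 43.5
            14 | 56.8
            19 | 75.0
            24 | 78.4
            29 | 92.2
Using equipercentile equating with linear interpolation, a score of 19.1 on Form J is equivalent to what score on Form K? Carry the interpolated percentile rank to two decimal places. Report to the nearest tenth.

PR of 19.1 on Form J: 42.5 + (19.1 − 15)/(20 − 15) × (52.1 − 42.5) = 50.37
On Form K, PR 50.37 falls between score 9 (PR 43.5) and 14 (PR 56.8).
Interpolate: 9 + (50.37 − 43.5)/(56.8 − 43.5) × (14 − 9) = 11.6

11.6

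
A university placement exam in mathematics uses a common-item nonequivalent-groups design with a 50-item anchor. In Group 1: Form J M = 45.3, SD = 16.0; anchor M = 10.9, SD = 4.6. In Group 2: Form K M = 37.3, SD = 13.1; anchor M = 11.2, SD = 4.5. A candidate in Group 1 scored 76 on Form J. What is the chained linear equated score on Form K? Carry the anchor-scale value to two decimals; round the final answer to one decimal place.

62.1

Form J → anchor (Group 1): v = (4.6/16.0)(76 − 45.3) + 10.9 = 19.73
anchor → Form K (Group 2): y = (13.1/4.5)(19.73 − 11.2) + 37.3 = 62.1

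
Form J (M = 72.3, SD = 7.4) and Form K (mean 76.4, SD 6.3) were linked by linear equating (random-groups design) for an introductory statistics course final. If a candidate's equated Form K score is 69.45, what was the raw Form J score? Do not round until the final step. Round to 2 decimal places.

64.14

Invert y = (SD_Y/SD_X)(x − M_X) + M_Y:
x = (SD_X/SD_Y)(y − M_Y) + M_X = (7.4/6.3)(69.45 − 76.4) + 72.3
x = 1.174603 × -6.950 + 72.3 = 64.14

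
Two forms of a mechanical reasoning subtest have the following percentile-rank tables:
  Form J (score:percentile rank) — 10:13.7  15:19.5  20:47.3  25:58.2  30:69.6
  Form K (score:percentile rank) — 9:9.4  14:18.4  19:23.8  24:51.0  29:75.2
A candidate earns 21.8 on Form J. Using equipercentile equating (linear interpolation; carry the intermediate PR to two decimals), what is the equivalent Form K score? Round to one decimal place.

PR of 21.8 on Form J: 47.3 + (21.8 − 20)/(25 − 20) × (58.2 − 47.3) = 51.22
On Form K, PR 51.22 falls between score 24 (PR 51.0) and 29 (PR 75.2).
Interpolate: 24 + (51.22 − 51.0)/(75.2 − 51.0) × (29 − 24) = 24.0

24.0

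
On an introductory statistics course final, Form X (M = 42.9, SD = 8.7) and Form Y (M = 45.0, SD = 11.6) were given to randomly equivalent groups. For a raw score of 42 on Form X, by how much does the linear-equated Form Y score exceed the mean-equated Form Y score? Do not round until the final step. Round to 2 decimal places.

-0.30

Mean-equated: 42 + (45.0 − 42.9) = 44.10
Linear-equated: (11.6/8.7)(42 − 42.9) + 45.0 = 43.800
Difference = 43.800 − 44.10 = -0.30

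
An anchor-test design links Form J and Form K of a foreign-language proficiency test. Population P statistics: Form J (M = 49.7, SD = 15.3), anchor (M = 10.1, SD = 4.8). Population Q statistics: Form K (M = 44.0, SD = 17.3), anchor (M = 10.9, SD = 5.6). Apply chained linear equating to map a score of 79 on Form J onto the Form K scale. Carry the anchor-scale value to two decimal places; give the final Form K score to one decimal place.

Form J → anchor (Population P): v = (4.8/15.3)(79 − 49.7) + 10.1 = 19.29
anchor → Form K (Population Q): y = (17.3/5.6)(19.29 − 10.9) + 44.0 = 69.9

69.9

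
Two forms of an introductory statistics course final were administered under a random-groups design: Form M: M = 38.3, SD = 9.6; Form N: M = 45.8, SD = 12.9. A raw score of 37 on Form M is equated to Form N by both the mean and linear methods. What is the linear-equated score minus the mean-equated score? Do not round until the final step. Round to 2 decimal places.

Mean-equated: 37 + (45.8 − 38.3) = 44.50
Linear-equated: (12.9/9.6)(37 − 38.3) + 45.8 = 44.053
Difference = 44.053 − 44.50 = -0.45

-0.45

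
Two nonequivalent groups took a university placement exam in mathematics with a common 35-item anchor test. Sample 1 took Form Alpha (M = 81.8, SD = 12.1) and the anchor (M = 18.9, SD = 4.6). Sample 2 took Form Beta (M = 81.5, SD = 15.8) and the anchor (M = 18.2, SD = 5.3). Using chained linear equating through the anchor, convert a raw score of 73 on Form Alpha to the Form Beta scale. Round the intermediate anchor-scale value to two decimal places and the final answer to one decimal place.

Form Alpha → anchor (Sample 1): v = (4.6/12.1)(73 − 81.8) + 18.9 = 15.55
anchor → Form Beta (Sample 2): y = (15.8/5.3)(15.55 − 18.2) + 81.5 = 73.6

73.6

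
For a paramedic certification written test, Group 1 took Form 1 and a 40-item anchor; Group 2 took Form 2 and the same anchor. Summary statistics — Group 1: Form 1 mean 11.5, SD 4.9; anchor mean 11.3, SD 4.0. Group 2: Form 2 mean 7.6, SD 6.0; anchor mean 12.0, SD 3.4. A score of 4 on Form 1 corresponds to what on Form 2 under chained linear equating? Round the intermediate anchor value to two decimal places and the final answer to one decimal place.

-4.4

Form 1 → anchor (Group 1): v = (4.0/4.9)(4 − 11.5) + 11.3 = 5.18
anchor → Form 2 (Group 2): y = (6.0/3.4)(5.18 − 12.0) + 7.6 = -4.4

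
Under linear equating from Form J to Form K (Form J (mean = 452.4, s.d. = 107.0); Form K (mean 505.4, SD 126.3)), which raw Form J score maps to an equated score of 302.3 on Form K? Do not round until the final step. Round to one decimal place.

280.3

Invert y = (SD_Y/SD_X)(x − M_X) + M_Y:
x = (SD_X/SD_Y)(y − M_Y) + M_X = (107.0/126.3)(302.3 − 505.4) + 452.4
x = 0.847189 × -203.100 + 452.4 = 280.3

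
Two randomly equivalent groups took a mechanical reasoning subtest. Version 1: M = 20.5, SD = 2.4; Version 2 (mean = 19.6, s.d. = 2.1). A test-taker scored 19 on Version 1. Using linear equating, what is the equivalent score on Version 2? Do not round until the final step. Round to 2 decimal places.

18.29

Linear equating: y = (SD_Y/SD_X)(x − M_X) + M_Y
y = (2.1/2.4)(19 − 20.5) + 19.6
y = 0.875000 × -1.5 + 19.6 = -1.3125 + 19.6 = 18.29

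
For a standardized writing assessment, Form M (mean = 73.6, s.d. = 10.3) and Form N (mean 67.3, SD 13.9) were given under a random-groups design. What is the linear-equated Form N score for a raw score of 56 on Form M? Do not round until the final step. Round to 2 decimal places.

43.55

Linear equating: y = (SD_Y/SD_X)(x − M_X) + M_Y
y = (13.9/10.3)(56 − 73.6) + 67.3
y = 1.349515 × -17.6 + 67.3 = -23.7515 + 67.3 = 43.55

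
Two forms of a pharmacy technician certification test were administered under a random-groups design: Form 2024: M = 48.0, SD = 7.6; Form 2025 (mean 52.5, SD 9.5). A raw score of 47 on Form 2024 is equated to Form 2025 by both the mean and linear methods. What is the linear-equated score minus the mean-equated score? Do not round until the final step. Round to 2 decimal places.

Mean-equated: 47 + (52.5 − 48.0) = 51.50
Linear-equated: (9.5/7.6)(47 − 48.0) + 52.5 = 51.250
Difference = 51.250 − 51.50 = -0.25

-0.25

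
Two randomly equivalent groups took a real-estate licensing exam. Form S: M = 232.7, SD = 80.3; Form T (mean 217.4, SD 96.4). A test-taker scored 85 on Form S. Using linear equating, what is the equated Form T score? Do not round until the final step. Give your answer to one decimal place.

Linear equating: y = (SD_Y/SD_X)(x − M_X) + M_Y
y = (96.4/80.3)(85 − 232.7) + 217.4
y = 1.200498 × -147.7 + 217.4 = -177.3136 + 217.4 = 40.1

40.1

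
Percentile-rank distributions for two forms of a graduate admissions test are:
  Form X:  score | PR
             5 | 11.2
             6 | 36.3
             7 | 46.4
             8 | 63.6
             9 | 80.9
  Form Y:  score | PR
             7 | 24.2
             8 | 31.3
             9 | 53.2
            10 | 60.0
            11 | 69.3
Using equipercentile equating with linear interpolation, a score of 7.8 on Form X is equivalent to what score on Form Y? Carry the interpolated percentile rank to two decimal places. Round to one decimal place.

10.0

PR of 7.8 on Form X: 46.4 + (7.8 − 7)/(8 − 7) × (63.6 − 46.4) = 60.16
On Form Y, PR 60.16 falls between score 10 (PR 60.0) and 11 (PR 69.3).
Interpolate: 10 + (60.16 − 60.0)/(69.3 − 60.0) × (11 − 10) = 10.0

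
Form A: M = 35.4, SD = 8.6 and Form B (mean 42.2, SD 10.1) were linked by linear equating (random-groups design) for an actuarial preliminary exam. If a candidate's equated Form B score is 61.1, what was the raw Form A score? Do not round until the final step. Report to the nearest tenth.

Invert y = (SD_Y/SD_X)(x − M_X) + M_Y:
x = (SD_X/SD_Y)(y − M_Y) + M_X = (8.6/10.1)(61.1 − 42.2) + 35.4
x = 0.851485 × 18.900 + 35.4 = 51.5

51.5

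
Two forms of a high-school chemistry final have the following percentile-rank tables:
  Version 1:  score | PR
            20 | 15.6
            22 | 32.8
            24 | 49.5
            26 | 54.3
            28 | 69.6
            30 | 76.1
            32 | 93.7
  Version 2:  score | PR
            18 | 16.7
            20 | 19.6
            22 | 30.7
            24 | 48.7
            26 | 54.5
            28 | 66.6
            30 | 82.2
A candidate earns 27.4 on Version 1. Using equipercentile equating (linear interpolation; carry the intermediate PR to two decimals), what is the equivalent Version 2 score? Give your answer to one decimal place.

PR of 27.4 on Version 1: 54.3 + (27.4 − 26)/(28 − 26) × (69.6 − 54.3) = 65.01
On Version 2, PR 65.01 falls between score 26 (PR 54.5) and 28 (PR 66.6).
Interpolate: 26 + (65.01 − 54.5)/(66.6 − 54.5) × (28 − 26) = 27.7

27.7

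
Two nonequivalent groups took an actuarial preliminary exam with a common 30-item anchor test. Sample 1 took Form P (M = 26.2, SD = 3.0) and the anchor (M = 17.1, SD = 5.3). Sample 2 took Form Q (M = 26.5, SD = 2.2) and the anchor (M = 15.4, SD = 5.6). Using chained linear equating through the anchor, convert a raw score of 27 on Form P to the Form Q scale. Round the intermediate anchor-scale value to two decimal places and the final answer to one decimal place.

27.7

Form P → anchor (Sample 1): v = (5.3/3.0)(27 − 26.2) + 17.1 = 18.51
anchor → Form Q (Sample 2): y = (2.2/5.6)(18.51 − 15.4) + 26.5 = 27.7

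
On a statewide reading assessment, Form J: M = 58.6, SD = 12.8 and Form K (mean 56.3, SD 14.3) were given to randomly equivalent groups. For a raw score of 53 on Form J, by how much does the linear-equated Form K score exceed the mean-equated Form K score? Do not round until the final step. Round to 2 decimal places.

Mean-equated: 53 + (56.3 − 58.6) = 50.70
Linear-equated: (14.3/12.8)(53 − 58.6) + 56.3 = 50.044
Difference = 50.044 − 50.70 = -0.66

-0.66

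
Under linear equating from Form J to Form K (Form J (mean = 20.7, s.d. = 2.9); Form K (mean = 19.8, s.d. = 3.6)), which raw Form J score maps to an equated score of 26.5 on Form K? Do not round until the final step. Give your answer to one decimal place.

Invert y = (SD_Y/SD_X)(x − M_X) + M_Y:
x = (SD_X/SD_Y)(y − M_Y) + M_X = (2.9/3.6)(26.5 − 19.8) + 20.7
x = 0.805556 × 6.700 + 20.7 = 26.1

26.1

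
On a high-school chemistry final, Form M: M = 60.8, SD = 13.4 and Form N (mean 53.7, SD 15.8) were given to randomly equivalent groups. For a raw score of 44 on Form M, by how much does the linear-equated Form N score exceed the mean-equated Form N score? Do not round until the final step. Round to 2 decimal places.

Mean-equated: 44 + (53.7 − 60.8) = 36.90
Linear-equated: (15.8/13.4)(44 − 60.8) + 53.7 = 33.891
Difference = 33.891 − 36.90 = -3.01

-3.01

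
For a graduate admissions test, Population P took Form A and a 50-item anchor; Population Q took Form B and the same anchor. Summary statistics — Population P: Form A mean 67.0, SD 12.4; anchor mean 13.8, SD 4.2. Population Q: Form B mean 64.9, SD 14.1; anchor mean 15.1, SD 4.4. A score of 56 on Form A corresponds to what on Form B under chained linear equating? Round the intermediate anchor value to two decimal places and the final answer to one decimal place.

48.8

Form A → anchor (Population P): v = (4.2/12.4)(56 − 67.0) + 13.8 = 10.07
anchor → Form B (Population Q): y = (14.1/4.4)(10.07 − 15.1) + 64.9 = 48.8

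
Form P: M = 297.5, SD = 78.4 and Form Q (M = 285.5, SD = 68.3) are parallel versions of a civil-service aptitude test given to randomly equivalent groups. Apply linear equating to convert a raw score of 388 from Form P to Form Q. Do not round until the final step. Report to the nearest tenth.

Linear equating: y = (SD_Y/SD_X)(x − M_X) + M_Y
y = (68.3/78.4)(388 − 297.5) + 285.5
y = 0.871173 × 90.5 + 285.5 = 78.8412 + 285.5 = 364.3

364.3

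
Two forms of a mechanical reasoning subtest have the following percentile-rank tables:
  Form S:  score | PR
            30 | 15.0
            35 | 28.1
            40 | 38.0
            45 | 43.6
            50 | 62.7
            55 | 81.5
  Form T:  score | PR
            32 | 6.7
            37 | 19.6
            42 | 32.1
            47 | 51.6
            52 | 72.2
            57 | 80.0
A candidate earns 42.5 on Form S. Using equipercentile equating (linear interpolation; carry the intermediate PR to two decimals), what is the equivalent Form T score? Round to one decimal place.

PR of 42.5 on Form S: 38.0 + (42.5 − 40)/(45 − 40) × (43.6 − 38.0) = 40.80
On Form T, PR 40.80 falls between score 42 (PR 32.1) and 47 (PR 51.6).
Interpolate: 42 + (40.80 − 32.1)/(51.6 − 32.1) × (47 − 42) = 44.2

44.2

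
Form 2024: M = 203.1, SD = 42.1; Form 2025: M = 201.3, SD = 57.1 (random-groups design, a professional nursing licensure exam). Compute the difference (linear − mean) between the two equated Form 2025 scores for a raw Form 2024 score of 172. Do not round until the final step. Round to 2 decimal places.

-11.08

Mean-equated: 172 + (201.3 − 203.1) = 170.20
Linear-equated: (57.1/42.1)(172 − 203.1) + 201.3 = 159.119
Difference = 159.119 − 170.20 = -11.08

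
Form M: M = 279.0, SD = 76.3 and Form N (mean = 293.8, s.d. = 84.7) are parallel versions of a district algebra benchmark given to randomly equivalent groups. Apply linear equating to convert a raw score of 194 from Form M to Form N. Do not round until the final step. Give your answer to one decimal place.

Linear equating: y = (SD_Y/SD_X)(x − M_X) + M_Y
y = (84.7/76.3)(194 − 279.0) + 293.8
y = 1.110092 × -85.0 + 293.8 = -94.3578 + 293.8 = 199.4

199.4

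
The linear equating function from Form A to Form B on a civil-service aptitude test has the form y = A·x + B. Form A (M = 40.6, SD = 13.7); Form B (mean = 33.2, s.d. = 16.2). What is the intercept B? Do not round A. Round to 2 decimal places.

A = SD_Y / SD_X = 16.2 / 13.7 = 1.182482
B = M_Y − A·M_X = 33.2 − 1.182482 × 40.6 = -14.81

-14.81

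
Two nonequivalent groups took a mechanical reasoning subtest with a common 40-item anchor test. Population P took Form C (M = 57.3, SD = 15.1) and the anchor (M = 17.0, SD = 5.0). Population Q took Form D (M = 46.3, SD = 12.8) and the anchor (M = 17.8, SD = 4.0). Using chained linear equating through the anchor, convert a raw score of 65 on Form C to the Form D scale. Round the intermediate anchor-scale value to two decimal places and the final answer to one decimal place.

Form C → anchor (Population P): v = (5.0/15.1)(65 − 57.3) + 17.0 = 19.55
anchor → Form D (Population Q): y = (12.8/4.0)(19.55 − 17.8) + 46.3 = 51.9

51.9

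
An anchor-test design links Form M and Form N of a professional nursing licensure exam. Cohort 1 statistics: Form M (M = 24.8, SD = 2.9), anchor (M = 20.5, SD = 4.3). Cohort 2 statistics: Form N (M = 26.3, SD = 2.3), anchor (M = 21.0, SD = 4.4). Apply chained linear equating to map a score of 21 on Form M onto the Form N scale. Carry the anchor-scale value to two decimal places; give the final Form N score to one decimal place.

23.1

Form M → anchor (Cohort 1): v = (4.3/2.9)(21 − 24.8) + 20.5 = 14.87
anchor → Form N (Cohort 2): y = (2.3/4.4)(14.87 − 21.0) + 26.3 = 23.1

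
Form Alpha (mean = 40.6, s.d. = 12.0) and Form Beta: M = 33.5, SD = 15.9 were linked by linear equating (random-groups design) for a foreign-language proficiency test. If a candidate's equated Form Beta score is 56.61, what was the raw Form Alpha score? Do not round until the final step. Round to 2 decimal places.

Invert y = (SD_Y/SD_X)(x − M_X) + M_Y:
x = (SD_X/SD_Y)(y − M_Y) + M_X = (12.0/15.9)(56.61 − 33.5) + 40.6
x = 0.754717 × 23.110 + 40.6 = 58.04

58.04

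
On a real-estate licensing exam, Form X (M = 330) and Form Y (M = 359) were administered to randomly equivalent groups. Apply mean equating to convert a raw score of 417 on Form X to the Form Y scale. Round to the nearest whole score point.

446

Mean equating: y = x + (M_Y − M_X) = 417 + (359 − 330) = 446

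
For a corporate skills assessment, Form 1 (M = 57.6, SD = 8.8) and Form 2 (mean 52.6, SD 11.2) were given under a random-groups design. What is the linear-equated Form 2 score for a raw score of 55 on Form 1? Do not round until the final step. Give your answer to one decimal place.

49.3

Linear equating: y = (SD_Y/SD_X)(x − M_X) + M_Y
y = (11.2/8.8)(55 − 57.6) + 52.6
y = 1.272727 × -2.6 + 52.6 = -3.3091 + 52.6 = 49.3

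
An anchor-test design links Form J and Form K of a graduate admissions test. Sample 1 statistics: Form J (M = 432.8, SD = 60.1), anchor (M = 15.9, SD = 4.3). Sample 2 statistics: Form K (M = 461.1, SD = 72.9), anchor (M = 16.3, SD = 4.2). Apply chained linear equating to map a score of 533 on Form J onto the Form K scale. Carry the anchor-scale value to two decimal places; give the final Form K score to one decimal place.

578.6

Form J → anchor (Sample 1): v = (4.3/60.1)(533 − 432.8) + 15.9 = 23.07
anchor → Form K (Sample 2): y = (72.9/4.2)(23.07 − 16.3) + 461.1 = 578.6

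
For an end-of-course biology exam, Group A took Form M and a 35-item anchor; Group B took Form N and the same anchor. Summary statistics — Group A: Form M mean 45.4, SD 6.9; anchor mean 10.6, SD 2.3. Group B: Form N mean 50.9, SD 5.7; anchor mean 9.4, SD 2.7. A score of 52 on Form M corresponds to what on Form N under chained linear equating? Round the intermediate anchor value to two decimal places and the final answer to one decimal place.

Form M → anchor (Group A): v = (2.3/6.9)(52 − 45.4) + 10.6 = 12.80
anchor → Form N (Group B): y = (5.7/2.7)(12.80 − 9.4) + 50.9 = 58.1

58.1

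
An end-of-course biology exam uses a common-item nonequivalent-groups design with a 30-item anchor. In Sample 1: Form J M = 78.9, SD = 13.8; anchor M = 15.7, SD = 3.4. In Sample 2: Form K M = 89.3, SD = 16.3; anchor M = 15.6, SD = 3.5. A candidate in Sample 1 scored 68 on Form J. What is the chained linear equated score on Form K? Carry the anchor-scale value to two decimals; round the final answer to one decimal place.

77.2

Form J → anchor (Sample 1): v = (3.4/13.8)(68 − 78.9) + 15.7 = 13.01
anchor → Form K (Sample 2): y = (16.3/3.5)(13.01 − 15.6) + 89.3 = 77.2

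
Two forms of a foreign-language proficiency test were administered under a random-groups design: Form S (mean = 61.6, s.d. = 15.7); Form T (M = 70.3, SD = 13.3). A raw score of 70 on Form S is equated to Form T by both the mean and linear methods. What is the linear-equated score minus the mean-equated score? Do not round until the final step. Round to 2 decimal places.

Mean-equated: 70 + (70.3 − 61.6) = 78.70
Linear-equated: (13.3/15.7)(70 − 61.6) + 70.3 = 77.416
Difference = 77.416 − 78.70 = -1.28

-1.28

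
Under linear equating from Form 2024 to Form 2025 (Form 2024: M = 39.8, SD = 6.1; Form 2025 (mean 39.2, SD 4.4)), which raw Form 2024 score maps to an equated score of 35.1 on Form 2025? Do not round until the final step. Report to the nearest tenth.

34.1

Invert y = (SD_Y/SD_X)(x − M_X) + M_Y:
x = (SD_X/SD_Y)(y − M_Y) + M_X = (6.1/4.4)(35.1 − 39.2) + 39.8
x = 1.386364 × -4.100 + 39.8 = 34.1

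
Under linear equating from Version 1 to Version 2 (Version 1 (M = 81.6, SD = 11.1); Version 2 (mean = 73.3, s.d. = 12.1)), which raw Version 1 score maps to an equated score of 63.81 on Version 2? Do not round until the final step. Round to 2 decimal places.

Invert y = (SD_Y/SD_X)(x − M_X) + M_Y:
x = (SD_X/SD_Y)(y − M_Y) + M_X = (11.1/12.1)(63.81 − 73.3) + 81.6
x = 0.917355 × -9.490 + 81.6 = 72.89

72.89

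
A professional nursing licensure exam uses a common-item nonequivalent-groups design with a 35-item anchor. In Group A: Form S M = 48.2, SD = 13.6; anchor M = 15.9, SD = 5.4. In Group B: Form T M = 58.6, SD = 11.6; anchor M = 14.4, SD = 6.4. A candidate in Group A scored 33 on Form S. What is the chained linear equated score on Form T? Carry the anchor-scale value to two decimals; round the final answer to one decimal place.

50.4

Form S → anchor (Group A): v = (5.4/13.6)(33 − 48.2) + 15.9 = 9.86
anchor → Form T (Group B): y = (11.6/6.4)(9.86 − 14.4) + 58.6 = 50.4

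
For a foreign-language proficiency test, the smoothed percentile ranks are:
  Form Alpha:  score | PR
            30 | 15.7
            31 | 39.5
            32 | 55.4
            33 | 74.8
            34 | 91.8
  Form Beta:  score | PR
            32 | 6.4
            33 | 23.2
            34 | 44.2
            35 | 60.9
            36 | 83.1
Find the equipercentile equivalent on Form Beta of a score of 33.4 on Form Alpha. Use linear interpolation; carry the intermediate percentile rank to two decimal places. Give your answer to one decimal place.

35.9

PR of 33.4 on Form Alpha: 74.8 + (33.4 − 33)/(34 − 33) × (91.8 − 74.8) = 81.60
On Form Beta, PR 81.60 falls between score 35 (PR 60.9) and 36 (PR 83.1).
Interpolate: 35 + (81.60 − 60.9)/(83.1 − 60.9) × (36 − 35) = 35.9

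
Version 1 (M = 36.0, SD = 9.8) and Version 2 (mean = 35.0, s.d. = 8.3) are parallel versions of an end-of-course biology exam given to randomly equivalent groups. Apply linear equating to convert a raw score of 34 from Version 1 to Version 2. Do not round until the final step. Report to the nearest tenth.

Linear equating: y = (SD_Y/SD_X)(x − M_X) + M_Y
y = (8.3/9.8)(34 − 36.0) + 35.0
y = 0.846939 × -2.0 + 35.0 = -1.6939 + 35.0 = 33.3

33.3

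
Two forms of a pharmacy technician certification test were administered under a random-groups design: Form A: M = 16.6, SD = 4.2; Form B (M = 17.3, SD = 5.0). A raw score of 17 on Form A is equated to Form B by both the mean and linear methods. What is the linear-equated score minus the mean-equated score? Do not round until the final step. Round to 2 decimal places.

0.08

Mean-equated: 17 + (17.3 − 16.6) = 17.70
Linear-equated: (5.0/4.2)(17 − 16.6) + 17.3 = 17.776
Difference = 17.776 − 17.70 = 0.08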